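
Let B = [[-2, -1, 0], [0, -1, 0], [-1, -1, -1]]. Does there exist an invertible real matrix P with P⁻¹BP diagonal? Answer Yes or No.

Characteristic polynomial: p(r) = r^3 + 4r^2 + 5r + 2 = (r + 1)^2(r + 2).
r = -1 has algebraic multiplicity 2; rank(B + 1I) = 1, so geometric multiplicity = 2.
Every eigenvalue has geometric = algebraic multiplicity, so B is diagonalizable.

Yes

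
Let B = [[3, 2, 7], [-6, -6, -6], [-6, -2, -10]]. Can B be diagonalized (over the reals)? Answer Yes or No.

Characteristic polynomial: p(μ) = μ^3 + 13μ^2 + 54μ + 72 = (μ + 3)(μ + 4)(μ + 6).
All 3 eigenvalues are distinct, so B is diagonalizable.

Yes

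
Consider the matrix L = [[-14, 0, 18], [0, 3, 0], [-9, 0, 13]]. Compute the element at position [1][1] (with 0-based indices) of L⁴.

81

Characteristic polynomial: λ^3 - 2λ^2 - 23λ + 60 = (λ - 4)(λ - 3)(λ + 5), so the eigenvalues are -5, 3, 4.
λ=4: eigenvector (-1, 0, -1).
λ=3: eigenvector (0, 1, 0).
λ=-5: eigenvector (2, 0, 1).
P = [[-1, 0, 2], [0, 1, 0], [-1, 0, 1]], D = diag(4, 3, -5), P⁻¹ = [[1, 0, -2], [0, 1, 0], [1, 0, -1]].
L⁴ = P·diag(256, 81, 625)·P⁻¹ = [[994, 0, -738], [0, 81, 0], [369, 0, -113]].
The requested entry is 81.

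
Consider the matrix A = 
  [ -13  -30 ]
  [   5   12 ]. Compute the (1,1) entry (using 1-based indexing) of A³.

Characteristic polynomial: λ^2 + λ - 6 = (λ - 2)(λ + 3), so the eigenvalues are -3, 2.
λ=-3: eigenvector (3, -1).
λ=2: eigenvector (-2, 1).
P = [[3, -2], [-1, 1]], D = diag(-3, 2), P⁻¹ = [[1, 2], [1, 3]].
A³ = P·diag(-27, 8)·P⁻¹ = [[-97, -210], [35, 78]].
The requested entry is -97.

-97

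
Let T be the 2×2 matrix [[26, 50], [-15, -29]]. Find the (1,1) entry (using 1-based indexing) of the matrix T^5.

Characteristic polynomial: μ^2 + 3μ - 4 = (μ - 1)(μ + 4), so the eigenvalues are -4, 1.
μ=1: eigenvector (-2, 1).
μ=-4: eigenvector (-5, 3).
P = [[-2, -5], [1, 3]], D = diag(1, -4), P⁻¹ = [[-3, -5], [1, 2]].
T⁵ = P·diag(1, -1024)·P⁻¹ = [[5126, 10250], [-3075, -6149]].
The requested entry is 5126.

5126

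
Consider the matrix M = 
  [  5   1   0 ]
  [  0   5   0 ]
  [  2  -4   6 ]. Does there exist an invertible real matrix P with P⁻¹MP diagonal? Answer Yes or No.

No

Characteristic polynomial: p(t) = t^3 - 16t^2 + 85t - 150 = (t - 6)(t - 5)^2.
t = 5 has algebraic multiplicity 2; rank(M − 5I) = 2, so geometric multiplicity = 1.
Geometric multiplicity < algebraic multiplicity, so M is not diagonalizable.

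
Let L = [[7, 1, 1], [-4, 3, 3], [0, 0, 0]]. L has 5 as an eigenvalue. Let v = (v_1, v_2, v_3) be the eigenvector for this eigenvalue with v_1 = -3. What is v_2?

L − 5I = [[2, 1, 1], [-4, -2, 3], [0, 0, -5]].
Solving (L − 5I)v = 0 gives the eigenspace spanned by (-3, 6, 0).
With v_1 = -3, v = (-3, 6, 0), so v_2 = 6.

6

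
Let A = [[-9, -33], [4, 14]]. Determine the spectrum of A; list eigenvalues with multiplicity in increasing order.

Characteristic polynomial: p(t) = t^2 - 5t + 6 = (t - 3)(t - 2).
Roots (with multiplicity): 2, 3.

2, 3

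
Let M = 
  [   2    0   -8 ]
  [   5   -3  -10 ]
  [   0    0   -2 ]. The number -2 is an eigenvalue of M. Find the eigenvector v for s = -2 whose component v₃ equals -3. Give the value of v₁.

-6

M + 2I = [[4, 0, -8], [5, -1, -10], [0, 0, 0]].
Solving (M + 2I)v = 0 gives the eigenspace spanned by (-6, 0, -3).
With v₃ = -3, v = (-6, 0, -3), so v₁ = -6.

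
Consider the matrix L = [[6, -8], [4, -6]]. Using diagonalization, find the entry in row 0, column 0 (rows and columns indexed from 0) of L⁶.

64

Characteristic polynomial: λ^2 - 4 = (λ - 2)(λ + 2), so the eigenvalues are -2, 2.
λ=2: eigenvector (-2, -1).
λ=-2: eigenvector (1, 1).
P = [[-2, 1], [-1, 1]], D = diag(2, -2), P⁻¹ = [[-1, 1], [-1, 2]].
L⁶ = P·diag(64, 64)·P⁻¹ = [[64, 0], [0, 64]].
The requested entry is 64.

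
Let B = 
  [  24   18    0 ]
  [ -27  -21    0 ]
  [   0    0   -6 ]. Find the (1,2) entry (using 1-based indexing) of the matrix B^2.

Characteristic polynomial: λ^3 + 3λ^2 - 36λ - 108 = (λ - 6)(λ + 3)(λ + 6), so the eigenvalues are -6, -3, 6.
λ=6: eigenvector (1, -1, 0).
λ=-3: eigenvector (-2, 3, 0).
λ=-6: eigenvector (0, 0, 1).
P = [[1, -2, 0], [-1, 3, 0], [0, 0, 1]], D = diag(6, -3, -6), P⁻¹ = [[3, 2, 0], [1, 1, 0], [0, 0, 1]].
B² = P·diag(36, 9, 36)·P⁻¹ = [[90, 54, 0], [-81, -45, 0], [0, 0, 36]].
The requested entry is 54.

54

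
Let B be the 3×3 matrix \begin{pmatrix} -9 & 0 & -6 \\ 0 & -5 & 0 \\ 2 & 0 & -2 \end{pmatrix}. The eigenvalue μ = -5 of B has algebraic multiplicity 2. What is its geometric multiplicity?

B + 5I = [[-4, 0, -6], [0, 0, 0], [2, 0, 3]].
This matrix has rank 1, so its null space has dimension 3 − 1 = 2.

2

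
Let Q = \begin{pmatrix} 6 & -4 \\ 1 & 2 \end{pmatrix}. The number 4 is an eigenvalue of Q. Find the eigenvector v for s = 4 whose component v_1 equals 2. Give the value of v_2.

Q − 4I = [[2, -4], [1, -2]].
Solving (Q − 4I)v = 0 gives the eigenspace spanned by (2, 1).
With v_1 = 2, v = (2, 1), so v_2 = 1.

1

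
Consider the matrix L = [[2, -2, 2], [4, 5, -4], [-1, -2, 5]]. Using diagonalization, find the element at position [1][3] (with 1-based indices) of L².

22

Characteristic polynomial: t^3 - 12t^2 + 47t - 60 = (t - 5)(t - 4)(t - 3), so the eigenvalues are 3, 4, 5.
t=3: eigenvector (2, 2, 3).
t=5: eigenvector (-2, 1, -2).
t=4: eigenvector (1, 0, 1).
P = [[2, -2, 1], [2, 1, 0], [3, -2, 1]], D = diag(3, 5, 4), P⁻¹ = [[-1, 0, 1], [2, 1, -2], [7, 2, -6]].
L² = P·diag(9, 25, 16)·P⁻¹ = [[-6, -18, 22], [32, 25, -32], [-15, -18, 31]].
The requested entry is 22.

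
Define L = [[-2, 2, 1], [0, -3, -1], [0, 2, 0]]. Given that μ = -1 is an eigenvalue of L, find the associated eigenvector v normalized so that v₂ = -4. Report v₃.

8

L + 1I = [[-1, 2, 1], [0, -2, -1], [0, 2, 1]].
Solving (L + 1I)v = 0 gives the eigenspace spanned by (0, -4, 8).
With v₂ = -4, v = (0, -4, 8), so v₃ = 8.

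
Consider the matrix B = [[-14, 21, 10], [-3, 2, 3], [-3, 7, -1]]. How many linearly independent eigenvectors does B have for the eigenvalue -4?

1

B + 4I = [[-10, 21, 10], [-3, 6, 3], [-3, 7, 3]].
This matrix has rank 2, so its null space has dimension 3 − 2 = 1.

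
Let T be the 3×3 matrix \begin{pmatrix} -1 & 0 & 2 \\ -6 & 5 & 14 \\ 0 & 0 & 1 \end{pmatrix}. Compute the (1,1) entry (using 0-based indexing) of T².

Characteristic polynomial: r^3 - 5r^2 - r + 5 = (r - 5)(r - 1)(r + 1), so the eigenvalues are -1, 1, 5.
r=-1: eigenvector (1, 1, 0).
r=5: eigenvector (0, 1, 0).
r=1: eigenvector (1, -2, 1).
P = [[1, 0, 1], [1, 1, -2], [0, 0, 1]], D = diag(-1, 5, 1), P⁻¹ = [[1, 0, -1], [-1, 1, 3], [0, 0, 1]].
T² = P·diag(1, 25, 1)·P⁻¹ = [[1, 0, 0], [-24, 25, 72], [0, 0, 1]].
The requested entry is 25.

25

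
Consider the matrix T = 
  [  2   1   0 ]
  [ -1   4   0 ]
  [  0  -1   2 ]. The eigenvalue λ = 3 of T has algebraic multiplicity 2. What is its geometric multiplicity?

1

T − 3I = [[-1, 1, 0], [-1, 1, 0], [0, -1, -1]].
This matrix has rank 2, so its null space has dimension 3 − 2 = 1.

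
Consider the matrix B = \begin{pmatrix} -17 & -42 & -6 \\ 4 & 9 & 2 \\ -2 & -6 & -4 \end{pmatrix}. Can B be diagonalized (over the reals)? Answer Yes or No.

Yes

Characteristic polynomial: p(t) = t^3 + 12t^2 + 47t + 60 = (t + 3)(t + 4)(t + 5).
All 3 eigenvalues are distinct, so B is diagonalizable.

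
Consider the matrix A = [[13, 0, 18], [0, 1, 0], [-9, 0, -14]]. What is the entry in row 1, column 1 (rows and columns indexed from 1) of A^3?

Characteristic polynomial: s^3 - 21s + 20 = (s - 4)(s - 1)(s + 5), so the eigenvalues are -5, 1, 4.
s=-5: eigenvector (1, 0, -1).
s=1: eigenvector (0, 1, 0).
s=4: eigenvector (2, 0, -1).
P = [[1, 0, 2], [0, 1, 0], [-1, 0, -1]], D = diag(-5, 1, 4), P⁻¹ = [[-1, 0, -2], [0, 1, 0], [1, 0, 1]].
A³ = P·diag(-125, 1, 64)·P⁻¹ = [[253, 0, 378], [0, 1, 0], [-189, 0, -314]].
The requested entry is 253.

253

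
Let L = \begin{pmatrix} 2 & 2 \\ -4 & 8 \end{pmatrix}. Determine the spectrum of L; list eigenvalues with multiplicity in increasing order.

4, 6

Characteristic polynomial: p(λ) = λ^2 - 10λ + 24 = (λ - 6)(λ - 4).
Roots (with multiplicity): 4, 6.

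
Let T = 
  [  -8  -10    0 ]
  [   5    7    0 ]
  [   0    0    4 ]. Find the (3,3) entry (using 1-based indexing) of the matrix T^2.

Characteristic polynomial: r^3 - 3r^2 - 10r + 24 = (r - 4)(r - 2)(r + 3), so the eigenvalues are -3, 2, 4.
r=4: eigenvector (0, 0, 1).
r=-3: eigenvector (-2, 1, 0).
r=2: eigenvector (-1, 1, 0).
P = [[0, -2, -1], [0, 1, 1], [1, 0, 0]], D = diag(4, -3, 2), P⁻¹ = [[0, 0, 1], [-1, -1, 0], [1, 2, 0]].
T² = P·diag(16, 9, 4)·P⁻¹ = [[14, 10, 0], [-5, -1, 0], [0, 0, 16]].
The requested entry is 16.

16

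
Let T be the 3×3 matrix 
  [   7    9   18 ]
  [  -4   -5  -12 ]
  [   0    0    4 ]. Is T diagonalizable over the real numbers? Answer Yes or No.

No

Characteristic polynomial: p(r) = r^3 - 6r^2 + 9r - 4 = (r - 4)(r - 1)^2.
r = 1 has algebraic multiplicity 2; rank(T − 1I) = 2, so geometric multiplicity = 1.
Geometric multiplicity < algebraic multiplicity, so T is not diagonalizable.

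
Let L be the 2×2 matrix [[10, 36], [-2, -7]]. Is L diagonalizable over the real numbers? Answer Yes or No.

Yes

Characteristic polynomial: p(t) = t^2 - 3t + 2 = (t - 2)(t - 1).
All 2 eigenvalues are distinct, so L is diagonalizable.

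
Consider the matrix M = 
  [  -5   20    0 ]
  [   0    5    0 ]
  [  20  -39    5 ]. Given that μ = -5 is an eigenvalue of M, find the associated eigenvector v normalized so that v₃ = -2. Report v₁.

1

M + 5I = [[0, 20, 0], [0, 10, 0], [20, -39, 10]].
Solving (M + 5I)v = 0 gives the eigenspace spanned by (1, 0, -2).
With v₃ = -2, v = (1, 0, -2), so v₁ = 1.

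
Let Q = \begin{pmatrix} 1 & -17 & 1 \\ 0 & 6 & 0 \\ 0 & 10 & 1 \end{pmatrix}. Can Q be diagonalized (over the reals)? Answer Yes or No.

Characteristic polynomial: p(λ) = λ^3 - 8λ^2 + 13λ - 6 = (λ - 6)(λ - 1)^2.
λ = 1 has algebraic multiplicity 2; rank(Q − 1I) = 2, so geometric multiplicity = 1.
Geometric multiplicity < algebraic multiplicity, so Q is not diagonalizable.

No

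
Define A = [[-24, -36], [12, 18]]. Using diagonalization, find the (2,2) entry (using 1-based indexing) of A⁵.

Characteristic polynomial: r^2 + 6r = r(r + 6), so the eigenvalues are -6, 0.
r=0: eigenvector (-3, 2).
r=-6: eigenvector (-2, 1).
P = [[-3, -2], [2, 1]], D = diag(0, -6), P⁻¹ = [[1, 2], [-2, -3]].
A⁵ = P·diag(0, -7776)·P⁻¹ = [[-31104, -46656], [15552, 23328]].
The requested entry is 23328.

23328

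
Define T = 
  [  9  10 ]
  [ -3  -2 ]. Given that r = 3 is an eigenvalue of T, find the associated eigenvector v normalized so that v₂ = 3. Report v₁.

-5

T − 3I = [[6, 10], [-3, -5]].
Solving (T − 3I)v = 0 gives the eigenspace spanned by (-5, 3).
With v₂ = 3, v = (-5, 3), so v₁ = -5.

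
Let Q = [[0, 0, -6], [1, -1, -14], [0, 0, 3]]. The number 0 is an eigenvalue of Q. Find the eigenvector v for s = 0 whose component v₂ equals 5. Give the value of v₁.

5

Q = [[0, 0, -6], [1, -1, -14], [0, 0, 3]].
Solving (Q)v = 0 gives the eigenspace spanned by (5, 5, 0).
With v₂ = 5, v = (5, 5, 0), so v₁ = 5.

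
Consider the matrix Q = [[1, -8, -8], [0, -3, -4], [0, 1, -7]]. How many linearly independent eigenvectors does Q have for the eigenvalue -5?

Q + 5I = [[6, -8, -8], [0, 2, -4], [0, 1, -2]].
This matrix has rank 2, so its null space has dimension 3 − 2 = 1.

1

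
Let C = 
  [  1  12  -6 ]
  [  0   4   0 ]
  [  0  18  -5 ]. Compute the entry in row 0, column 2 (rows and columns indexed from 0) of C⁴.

Characteristic polynomial: t^3 - 21t + 20 = (t - 4)(t - 1)(t + 5), so the eigenvalues are -5, 1, 4.
t=1: eigenvector (1, 0, 0).
t=4: eigenvector (0, 1, 2).
t=-5: eigenvector (1, 0, 1).
P = [[1, 0, 1], [0, 1, 0], [0, 2, 1]], D = diag(1, 4, -5), P⁻¹ = [[1, 2, -1], [0, 1, 0], [0, -2, 1]].
C⁴ = P·diag(1, 256, 625)·P⁻¹ = [[1, -1248, 624], [0, 256, 0], [0, -738, 625]].
The requested entry is 624.

624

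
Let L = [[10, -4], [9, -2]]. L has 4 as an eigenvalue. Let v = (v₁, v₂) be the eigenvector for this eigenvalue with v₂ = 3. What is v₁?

L − 4I = [[6, -4], [9, -6]].
Solving (L − 4I)v = 0 gives the eigenspace spanned by (2, 3).
With v₂ = 3, v = (2, 3), so v₁ = 2.

2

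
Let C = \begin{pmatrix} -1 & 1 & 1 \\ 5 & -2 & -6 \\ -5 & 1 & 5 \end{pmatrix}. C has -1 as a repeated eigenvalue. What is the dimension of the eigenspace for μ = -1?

C + 1I = [[0, 1, 1], [5, -1, -6], [-5, 1, 6]].
This matrix has rank 2, so its null space has dimension 3 − 2 = 1.

1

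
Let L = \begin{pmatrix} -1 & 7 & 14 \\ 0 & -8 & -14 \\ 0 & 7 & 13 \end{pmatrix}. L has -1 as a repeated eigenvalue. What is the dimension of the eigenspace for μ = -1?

L + 1I = [[0, 7, 14], [0, -7, -14], [0, 7, 14]].
This matrix has rank 1, so its null space has dimension 3 − 1 = 2.

2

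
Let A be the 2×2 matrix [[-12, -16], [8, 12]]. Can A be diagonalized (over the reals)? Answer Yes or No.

Characteristic polynomial: p(μ) = μ^2 - 16 = (μ - 4)(μ + 4).
All 2 eigenvalues are distinct, so A is diagonalizable.

Yes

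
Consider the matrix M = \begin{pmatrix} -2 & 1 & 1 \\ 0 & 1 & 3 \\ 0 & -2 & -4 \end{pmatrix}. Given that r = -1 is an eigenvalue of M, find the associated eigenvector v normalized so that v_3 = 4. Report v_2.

M + 1I = [[-1, 1, 1], [0, 2, 3], [0, -2, -3]].
Solving (M + 1I)v = 0 gives the eigenspace spanned by (-2, -6, 4).
With v_3 = 4, v = (-2, -6, 4), so v_2 = -6.

-6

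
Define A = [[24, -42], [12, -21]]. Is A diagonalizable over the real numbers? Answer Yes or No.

Characteristic polynomial: p(μ) = μ^2 - 3μ = μ(μ - 3).
All 2 eigenvalues are distinct, so A is diagonalizable.

Yes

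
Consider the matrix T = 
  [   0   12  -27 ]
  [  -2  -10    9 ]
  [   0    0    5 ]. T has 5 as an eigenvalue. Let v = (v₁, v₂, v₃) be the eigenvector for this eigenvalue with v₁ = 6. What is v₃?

-2

T − 5I = [[-5, 12, -27], [-2, -15, 9], [0, 0, 0]].
Solving (T − 5I)v = 0 gives the eigenspace spanned by (6, -2, -2).
With v₁ = 6, v = (6, -2, -2), so v₃ = -2.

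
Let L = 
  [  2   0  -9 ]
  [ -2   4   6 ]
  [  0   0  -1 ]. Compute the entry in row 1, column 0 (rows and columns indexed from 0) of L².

-12

Characteristic polynomial: t^3 - 5t^2 + 2t + 8 = (t - 4)(t - 2)(t + 1), so the eigenvalues are -1, 2, 4.
t=4: eigenvector (0, -1, 0).
t=2: eigenvector (1, 1, 0).
t=-1: eigenvector (3, 0, 1).
P = [[0, 1, 3], [-1, 1, 0], [0, 0, 1]], D = diag(4, 2, -1), P⁻¹ = [[1, -1, -3], [1, 0, -3], [0, 0, 1]].
L² = P·diag(16, 4, 1)·P⁻¹ = [[4, 0, -9], [-12, 16, 36], [0, 0, 1]].
The requested entry is -12.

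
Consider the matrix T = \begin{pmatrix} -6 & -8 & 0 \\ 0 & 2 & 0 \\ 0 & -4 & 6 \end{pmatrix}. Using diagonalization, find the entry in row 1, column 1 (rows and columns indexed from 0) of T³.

Characteristic polynomial: λ^3 - 2λ^2 - 36λ + 72 = (λ - 6)(λ - 2)(λ + 6), so the eigenvalues are -6, 2, 6.
λ=6: eigenvector (0, 0, 1).
λ=2: eigenvector (-1, 1, 1).
λ=-6: eigenvector (1, 0, 0).
P = [[0, -1, 1], [0, 1, 0], [1, 1, 0]], D = diag(6, 2, -6), P⁻¹ = [[0, -1, 1], [0, 1, 0], [1, 1, 0]].
T³ = P·diag(216, 8, -216)·P⁻¹ = [[-216, -224, 0], [0, 8, 0], [0, -208, 216]].
The requested entry is 8.

8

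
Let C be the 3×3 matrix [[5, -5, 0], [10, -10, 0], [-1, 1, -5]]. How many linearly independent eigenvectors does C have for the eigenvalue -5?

C + 5I = [[10, -5, 0], [10, -5, 0], [-1, 1, 0]].
This matrix has rank 2, so its null space has dimension 3 − 2 = 1.

1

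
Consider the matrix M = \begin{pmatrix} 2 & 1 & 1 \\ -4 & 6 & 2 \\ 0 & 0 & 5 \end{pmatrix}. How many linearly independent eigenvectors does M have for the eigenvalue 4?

1

M − 4I = [[-2, 1, 1], [-4, 2, 2], [0, 0, 1]].
This matrix has rank 2, so its null space has dimension 3 − 2 = 1.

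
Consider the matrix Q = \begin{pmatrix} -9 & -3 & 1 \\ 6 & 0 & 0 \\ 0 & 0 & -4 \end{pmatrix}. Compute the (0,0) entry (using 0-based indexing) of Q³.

-405

Characteristic polynomial: s^3 + 13s^2 + 54s + 72 = (s + 3)(s + 4)(s + 6), so the eigenvalues are -6, -4, -3.
s=-6: eigenvector (1, -1, 0).
s=-3: eigenvector (1, -2, 0).
s=-4: eigenvector (2, -3, 1).
P = [[1, 1, 2], [-1, -2, -3], [0, 0, 1]], D = diag(-6, -3, -4), P⁻¹ = [[2, 1, -1], [-1, -1, -1], [0, 0, 1]].
Q³ = P·diag(-216, -27, -64)·P⁻¹ = [[-405, -189, 115], [378, 162, -78], [0, 0, -64]].
The requested entry is -405.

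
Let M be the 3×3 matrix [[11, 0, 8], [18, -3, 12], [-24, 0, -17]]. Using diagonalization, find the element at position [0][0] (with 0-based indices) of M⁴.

Characteristic polynomial: s^3 + 9s^2 + 23s + 15 = (s + 1)(s + 3)(s + 5), so the eigenvalues are -5, -3, -1.
s=-3: eigenvector (0, 1, 0).
s=-5: eigenvector (1, 3, -2).
s=-1: eigenvector (2, 0, -3).
P = [[0, 1, 2], [1, 3, 0], [0, -2, -3]], D = diag(-3, -5, -1), P⁻¹ = [[9, 1, 6], [-3, 0, -2], [2, 0, 1]].
M⁴ = P·diag(81, 625, 1)·P⁻¹ = [[-1871, 0, -1248], [-4896, 81, -3264], [3744, 0, 2497]].
The requested entry is -1871.

-1871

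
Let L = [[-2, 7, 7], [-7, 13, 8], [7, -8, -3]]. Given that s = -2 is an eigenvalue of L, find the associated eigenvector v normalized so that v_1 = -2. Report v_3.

2

L + 2I = [[0, 7, 7], [-7, 15, 8], [7, -8, -1]].
Solving (L + 2I)v = 0 gives the eigenspace spanned by (-2, -2, 2).
With v_1 = -2, v = (-2, -2, 2), so v_3 = 2.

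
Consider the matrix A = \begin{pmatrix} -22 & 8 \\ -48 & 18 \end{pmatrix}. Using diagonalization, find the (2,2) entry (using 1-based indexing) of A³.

456

Characteristic polynomial: r^2 + 4r - 12 = (r - 2)(r + 6), so the eigenvalues are -6, 2.
r=2: eigenvector (1, 3).
r=-6: eigenvector (1, 2).
P = [[1, 1], [3, 2]], D = diag(2, -6), P⁻¹ = [[-2, 1], [3, -1]].
A³ = P·diag(8, -216)·P⁻¹ = [[-664, 224], [-1344, 456]].
The requested entry is 456.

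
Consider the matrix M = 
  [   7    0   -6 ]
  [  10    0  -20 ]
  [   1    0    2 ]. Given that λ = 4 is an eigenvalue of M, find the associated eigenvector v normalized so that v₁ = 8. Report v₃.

4

M − 4I = [[3, 0, -6], [10, -4, -20], [1, 0, -2]].
Solving (M − 4I)v = 0 gives the eigenspace spanned by (8, 0, 4).
With v₁ = 8, v = (8, 0, 4), so v₃ = 4.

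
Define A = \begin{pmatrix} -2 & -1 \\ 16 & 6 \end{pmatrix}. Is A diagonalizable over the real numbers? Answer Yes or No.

No

Characteristic polynomial: p(s) = s^2 - 4s + 4 = (s - 2)^2.
s = 2 has algebraic multiplicity 2; rank(A − 2I) = 1, so geometric multiplicity = 1.
Geometric multiplicity < algebraic multiplicity, so A is not diagonalizable.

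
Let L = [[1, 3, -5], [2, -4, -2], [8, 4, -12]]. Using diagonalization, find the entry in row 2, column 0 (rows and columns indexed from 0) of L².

-80

Characteristic polynomial: t^3 + 15t^2 + 74t + 120 = (t + 4)(t + 5)(t + 6), so the eigenvalues are -6, -5, -4.
t=-6: eigenvector (-1, -1, -2).
t=-5: eigenvector (-1, 2, 0).
t=-4: eigenvector (1, 0, 1).
P = [[-1, -1, 1], [-1, 2, 0], [-2, 0, 1]], D = diag(-6, -5, -4), P⁻¹ = [[2, 1, -2], [1, 1, -1], [4, 2, -3]].
L² = P·diag(36, 25, 16)·P⁻¹ = [[-33, -29, 49], [-22, 14, 22], [-80, -40, 96]].
The requested entry is -80.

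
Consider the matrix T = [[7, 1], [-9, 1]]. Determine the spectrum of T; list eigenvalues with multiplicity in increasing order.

Characteristic polynomial: p(s) = s^2 - 8s + 16 = (s - 4)^2.
Roots (with multiplicity): 4, 4.

4, 4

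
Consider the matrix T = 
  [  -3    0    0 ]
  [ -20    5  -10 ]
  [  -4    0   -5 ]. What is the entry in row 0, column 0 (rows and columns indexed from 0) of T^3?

-27

Characteristic polynomial: s^3 + 3s^2 - 25s - 75 = (s - 5)(s + 3)(s + 5), so the eigenvalues are -5, -3, 5.
s=-3: eigenvector (1, 0, -2).
s=5: eigenvector (0, 1, 0).
s=-5: eigenvector (0, 1, 1).
P = [[1, 0, 0], [0, 1, 1], [-2, 0, 1]], D = diag(-3, 5, -5), P⁻¹ = [[1, 0, 0], [-2, 1, -1], [2, 0, 1]].
T³ = P·diag(-27, 125, -125)·P⁻¹ = [[-27, 0, 0], [-500, 125, -250], [-196, 0, -125]].
The requested entry is -27.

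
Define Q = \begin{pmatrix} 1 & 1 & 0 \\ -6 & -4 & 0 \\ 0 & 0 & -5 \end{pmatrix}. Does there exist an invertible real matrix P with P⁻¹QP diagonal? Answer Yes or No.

Yes

Characteristic polynomial: p(λ) = λ^3 + 8λ^2 + 17λ + 10 = (λ + 1)(λ + 2)(λ + 5).
All 3 eigenvalues are distinct, so Q is diagonalizable.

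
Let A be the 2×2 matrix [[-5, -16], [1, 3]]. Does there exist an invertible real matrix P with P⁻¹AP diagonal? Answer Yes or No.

No

Characteristic polynomial: p(s) = s^2 + 2s + 1 = (s + 1)^2.
s = -1 has algebraic multiplicity 2; rank(A + 1I) = 1, so geometric multiplicity = 1.
Geometric multiplicity < algebraic multiplicity, so A is not diagonalizable.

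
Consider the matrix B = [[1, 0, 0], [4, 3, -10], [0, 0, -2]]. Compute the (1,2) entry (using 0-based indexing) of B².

-10

Characteristic polynomial: r^3 - 2r^2 - 5r + 6 = (r - 3)(r - 1)(r + 2), so the eigenvalues are -2, 1, 3.
r=1: eigenvector (1, -2, 0).
r=-2: eigenvector (0, 2, 1).
r=3: eigenvector (0, 1, 0).
P = [[1, 0, 0], [-2, 2, 1], [0, 1, 0]], D = diag(1, -2, 3), P⁻¹ = [[1, 0, 0], [0, 0, 1], [2, 1, -2]].
B² = P·diag(1, 4, 9)·P⁻¹ = [[1, 0, 0], [16, 9, -10], [0, 0, 4]].
The requested entry is -10.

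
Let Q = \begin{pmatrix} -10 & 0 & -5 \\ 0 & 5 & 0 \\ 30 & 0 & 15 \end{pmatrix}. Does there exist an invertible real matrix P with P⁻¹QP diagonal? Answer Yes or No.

Characteristic polynomial: p(r) = r^3 - 10r^2 + 25r = r(r - 5)^2.
r = 5 has algebraic multiplicity 2; rank(Q − 5I) = 1, so geometric multiplicity = 2.
Every eigenvalue has geometric = algebraic multiplicity, so Q is diagonalizable.

Yes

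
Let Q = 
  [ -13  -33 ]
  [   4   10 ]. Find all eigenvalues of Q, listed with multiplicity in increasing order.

Characteristic polynomial: p(r) = r^2 + 3r + 2 = (r + 1)(r + 2).
Roots (with multiplicity): -2, -1.

-2, -1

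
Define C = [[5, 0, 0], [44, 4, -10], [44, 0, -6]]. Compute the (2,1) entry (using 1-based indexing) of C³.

Characteristic polynomial: r^3 - 3r^2 - 34r + 120 = (r - 5)(r - 4)(r + 6), so the eigenvalues are -6, 4, 5.
r=5: eigenvector (1, 4, 4).
r=4: eigenvector (0, 1, 0).
r=-6: eigenvector (0, 1, 1).
P = [[1, 0, 0], [4, 1, 1], [4, 0, 1]], D = diag(5, 4, -6), P⁻¹ = [[1, 0, 0], [0, 1, -1], [-4, 0, 1]].
C³ = P·diag(125, 64, -216)·P⁻¹ = [[125, 0, 0], [1364, 64, -280], [1364, 0, -216]].
The requested entry is 1364.

1364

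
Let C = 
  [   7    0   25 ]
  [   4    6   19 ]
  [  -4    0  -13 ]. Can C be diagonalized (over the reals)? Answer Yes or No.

Characteristic polynomial: p(λ) = λ^3 - 27λ - 54 = (λ - 6)(λ + 3)^2.
λ = -3 has algebraic multiplicity 2; rank(C + 3I) = 2, so geometric multiplicity = 1.
Geometric multiplicity < algebraic multiplicity, so C is not diagonalizable.

No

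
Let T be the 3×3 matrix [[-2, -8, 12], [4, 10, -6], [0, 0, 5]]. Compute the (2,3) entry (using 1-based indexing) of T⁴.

-1218

Characteristic polynomial: λ^3 - 13λ^2 + 52λ - 60 = (λ - 6)(λ - 5)(λ - 2), so the eigenvalues are 2, 5, 6.
λ=5: eigenvector (4, -2, 1).
λ=2: eigenvector (-2, 1, 0).
λ=6: eigenvector (-1, 1, 0).
P = [[4, -2, -1], [-2, 1, 1], [1, 0, 0]], D = diag(5, 2, 6), P⁻¹ = [[0, 0, 1], [-1, -1, 2], [1, 2, 0]].
T⁴ = P·diag(625, 16, 1296)·P⁻¹ = [[-1264, -2560, 2436], [1280, 2576, -1218], [0, 0, 625]].
The requested entry is -1218.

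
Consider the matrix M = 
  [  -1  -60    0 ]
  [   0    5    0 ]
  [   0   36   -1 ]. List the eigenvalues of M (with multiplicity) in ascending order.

Characteristic polynomial: p(s) = s^3 - 3s^2 - 9s - 5 = (s - 5)(s + 1)^2.
Roots (with multiplicity): -1, -1, 5.

-1, -1, 5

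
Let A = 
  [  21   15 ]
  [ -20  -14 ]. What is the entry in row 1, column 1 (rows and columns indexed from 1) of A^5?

31101

Characteristic polynomial: μ^2 - 7μ + 6 = (μ - 6)(μ - 1), so the eigenvalues are 1, 6.
μ=6: eigenvector (1, -1).
μ=1: eigenvector (-3, 4).
P = [[1, -3], [-1, 4]], D = diag(6, 1), P⁻¹ = [[4, 3], [1, 1]].
A⁵ = P·diag(7776, 1)·P⁻¹ = [[31101, 23325], [-31100, -23324]].
The requested entry is 31101.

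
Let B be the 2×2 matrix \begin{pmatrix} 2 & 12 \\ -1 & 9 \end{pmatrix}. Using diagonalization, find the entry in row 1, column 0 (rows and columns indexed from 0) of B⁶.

Characteristic polynomial: t^2 - 11t + 30 = (t - 6)(t - 5), so the eigenvalues are 5, 6.
t=6: eigenvector (3, 1).
t=5: eigenvector (-4, -1).
P = [[3, -4], [1, -1]], D = diag(6, 5), P⁻¹ = [[-1, 4], [-1, 3]].
B⁶ = P·diag(46656, 15625)·P⁻¹ = [[-77468, 372372], [-31031, 139749]].
The requested entry is -31031.

-31031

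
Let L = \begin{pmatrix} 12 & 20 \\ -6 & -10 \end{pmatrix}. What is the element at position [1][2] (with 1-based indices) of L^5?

Characteristic polynomial: t^2 - 2t = t(t - 2), so the eigenvalues are 0, 2.
t=2: eigenvector (-2, 1).
t=0: eigenvector (-5, 3).
P = [[-2, -5], [1, 3]], D = diag(2, 0), P⁻¹ = [[-3, -5], [1, 2]].
L⁵ = P·diag(32, 0)·P⁻¹ = [[192, 320], [-96, -160]].
The requested entry is 320.

320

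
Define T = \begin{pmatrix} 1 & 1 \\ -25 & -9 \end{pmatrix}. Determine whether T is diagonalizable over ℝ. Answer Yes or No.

No

Characteristic polynomial: p(r) = r^2 + 8r + 16 = (r + 4)^2.
r = -4 has algebraic multiplicity 2; rank(T + 4I) = 1, so geometric multiplicity = 1.
Geometric multiplicity < algebraic multiplicity, so T is not diagonalizable.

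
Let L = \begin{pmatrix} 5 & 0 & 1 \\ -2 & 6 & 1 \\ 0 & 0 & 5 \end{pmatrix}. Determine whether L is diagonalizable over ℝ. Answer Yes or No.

No

Characteristic polynomial: p(μ) = μ^3 - 16μ^2 + 85μ - 150 = (μ - 6)(μ - 5)^2.
μ = 5 has algebraic multiplicity 2; rank(L − 5I) = 2, so geometric multiplicity = 1.
Geometric multiplicity < algebraic multiplicity, so L is not diagonalizable.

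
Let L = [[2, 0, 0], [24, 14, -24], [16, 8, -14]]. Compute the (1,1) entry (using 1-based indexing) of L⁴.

Characteristic polynomial: s^3 - 2s^2 - 4s + 8 = (s - 2)^2(s + 2), so the eigenvalues are -2, 2, 2.
s=2: eigenvector (1, 0, 1).
s=-2: eigenvector (0, -3, -2).
s=2: eigenvector (0, 2, 1).
P = [[1, 0, 0], [0, -3, 2], [1, -2, 1]], D = diag(2, -2, 2), P⁻¹ = [[1, 0, 0], [2, 1, -2], [3, 2, -3]].
L⁴ = P·diag(16, 16, 16)·P⁻¹ = [[16, 0, 0], [0, 16, 0], [0, 0, 16]].
The requested entry is 16.

16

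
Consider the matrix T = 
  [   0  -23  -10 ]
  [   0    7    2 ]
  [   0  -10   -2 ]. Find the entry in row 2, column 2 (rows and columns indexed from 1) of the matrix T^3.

Characteristic polynomial: λ^3 - 5λ^2 + 6λ = λ(λ - 3)(λ - 2), so the eigenvalues are 0, 2, 3.
λ=0: eigenvector (1, 0, 0).
λ=3: eigenvector (-1, 1, -2).
λ=2: eigenvector (-2, -2, 5).
P = [[1, -1, -2], [0, 1, -2], [0, -2, 5]], D = diag(0, 3, 2), P⁻¹ = [[1, 9, 4], [0, 5, 2], [0, 2, 1]].
T³ = P·diag(0, 27, 8)·P⁻¹ = [[0, -167, -70], [0, 103, 38], [0, -190, -68]].
The requested entry is 103.

103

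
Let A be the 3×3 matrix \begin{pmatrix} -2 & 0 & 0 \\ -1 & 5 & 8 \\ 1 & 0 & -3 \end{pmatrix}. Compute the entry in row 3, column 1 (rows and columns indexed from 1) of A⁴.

-65

Characteristic polynomial: t^3 - 19t - 30 = (t - 5)(t + 2)(t + 3), so the eigenvalues are -3, -2, 5.
t=-2: eigenvector (1, -1, 1).
t=5: eigenvector (0, 1, 0).
t=-3: eigenvector (0, -1, 1).
P = [[1, 0, 0], [-1, 1, -1], [1, 0, 1]], D = diag(-2, 5, -3), P⁻¹ = [[1, 0, 0], [0, 1, 1], [-1, 0, 1]].
A⁴ = P·diag(16, 625, 81)·P⁻¹ = [[16, 0, 0], [65, 625, 544], [-65, 0, 81]].
The requested entry is -65.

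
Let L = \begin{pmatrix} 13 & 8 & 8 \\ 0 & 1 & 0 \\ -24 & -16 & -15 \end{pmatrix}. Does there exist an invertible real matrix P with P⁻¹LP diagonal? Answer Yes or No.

Yes

Characteristic polynomial: p(r) = r^3 + r^2 - 5r + 3 = (r - 1)^2(r + 3).
r = 1 has algebraic multiplicity 2; rank(L − 1I) = 1, so geometric multiplicity = 2.
Every eigenvalue has geometric = algebraic multiplicity, so L is diagonalizable.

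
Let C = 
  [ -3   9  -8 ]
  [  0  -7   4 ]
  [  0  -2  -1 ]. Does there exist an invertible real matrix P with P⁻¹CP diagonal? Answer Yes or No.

No

Characteristic polynomial: p(r) = r^3 + 11r^2 + 39r + 45 = (r + 3)^2(r + 5).
r = -3 has algebraic multiplicity 2; rank(C + 3I) = 2, so geometric multiplicity = 1.
Geometric multiplicity < algebraic multiplicity, so C is not diagonalizable.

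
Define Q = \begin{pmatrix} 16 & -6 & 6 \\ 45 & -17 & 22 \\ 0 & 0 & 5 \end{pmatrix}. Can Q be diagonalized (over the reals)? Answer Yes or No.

Characteristic polynomial: p(t) = t^3 - 4t^2 - 7t + 10 = (t - 5)(t - 1)(t + 2).
All 3 eigenvalues are distinct, so Q is diagonalizable.

Yes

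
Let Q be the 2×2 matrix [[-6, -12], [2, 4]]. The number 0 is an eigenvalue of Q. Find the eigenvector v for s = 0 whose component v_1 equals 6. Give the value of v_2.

Q = [[-6, -12], [2, 4]].
Solving (Q)v = 0 gives the eigenspace spanned by (6, -3).
With v_1 = 6, v = (6, -3), so v_2 = -3.

-3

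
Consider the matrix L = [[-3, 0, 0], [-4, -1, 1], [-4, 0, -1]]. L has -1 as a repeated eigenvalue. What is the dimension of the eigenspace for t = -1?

1

L + 1I = [[-2, 0, 0], [-4, 0, 1], [-4, 0, 0]].
This matrix has rank 2, so its null space has dimension 3 − 2 = 1.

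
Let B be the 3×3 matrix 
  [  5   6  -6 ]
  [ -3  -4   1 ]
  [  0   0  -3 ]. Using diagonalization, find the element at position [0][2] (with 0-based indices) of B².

Characteristic polynomial: t^3 + 2t^2 - 5t - 6 = (t - 2)(t + 1)(t + 3), so the eigenvalues are -3, -1, 2.
t=2: eigenvector (-2, 1, 0).
t=-1: eigenvector (-1, 1, 0).
t=-3: eigenvector (0, 1, 1).
P = [[-2, -1, 0], [1, 1, 1], [0, 0, 1]], D = diag(2, -1, -3), P⁻¹ = [[-1, -1, 1], [1, 2, -2], [0, 0, 1]].
B² = P·diag(4, 1, 9)·P⁻¹ = [[7, 6, -6], [-3, -2, 11], [0, 0, 9]].
The requested entry is -6.

-6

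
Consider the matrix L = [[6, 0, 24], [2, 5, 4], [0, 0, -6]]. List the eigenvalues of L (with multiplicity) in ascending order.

Characteristic polynomial: p(s) = s^3 - 5s^2 - 36s + 180 = (s - 6)(s - 5)(s + 6).
Roots (with multiplicity): -6, 5, 6.

-6, 5, 6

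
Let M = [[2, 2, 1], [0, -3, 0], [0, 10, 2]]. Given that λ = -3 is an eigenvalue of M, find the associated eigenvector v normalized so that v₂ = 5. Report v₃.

M + 3I = [[5, 2, 1], [0, 0, 0], [0, 10, 5]].
Solving (M + 3I)v = 0 gives the eigenspace spanned by (0, 5, -10).
With v₂ = 5, v = (0, 5, -10), so v₃ = -10.

-10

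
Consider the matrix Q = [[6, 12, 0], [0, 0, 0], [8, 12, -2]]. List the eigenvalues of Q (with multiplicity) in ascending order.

Characteristic polynomial: p(μ) = μ^3 - 4μ^2 - 12μ = μ(μ - 6)(μ + 2).
Roots (with multiplicity): -2, 0, 6.

-2, 0, 6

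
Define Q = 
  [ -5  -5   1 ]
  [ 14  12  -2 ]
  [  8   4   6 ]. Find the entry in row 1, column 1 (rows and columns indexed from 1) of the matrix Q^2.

Characteristic polynomial: μ^3 - 13μ^2 + 52μ - 60 = (μ - 6)(μ - 5)(μ - 2), so the eigenvalues are 2, 5, 6.
μ=6: eigenvector (1, -2, 1).
μ=2: eigenvector (2, -3, -1).
μ=5: eigenvector (1, -2, 0).
P = [[1, 2, 1], [-2, -3, -2], [1, -1, 0]], D = diag(6, 2, 5), P⁻¹ = [[2, 1, 1], [2, 1, 0], [-5, -3, -1]].
Q² = P·diag(36, 4, 25)·P⁻¹ = [[-37, -31, 11], [82, 66, -22], [64, 32, 36]].
The requested entry is -37.

-37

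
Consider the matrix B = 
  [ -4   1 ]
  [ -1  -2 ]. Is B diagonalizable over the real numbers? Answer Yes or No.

No

Characteristic polynomial: p(s) = s^2 + 6s + 9 = (s + 3)^2.
s = -3 has algebraic multiplicity 2; rank(B + 3I) = 1, so geometric multiplicity = 1.
Geometric multiplicity < algebraic multiplicity, so B is not diagonalizable.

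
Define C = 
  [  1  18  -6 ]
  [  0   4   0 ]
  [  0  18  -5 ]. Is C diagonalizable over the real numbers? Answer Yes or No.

Yes

Characteristic polynomial: p(s) = s^3 - 21s + 20 = (s - 4)(s - 1)(s + 5).
All 3 eigenvalues are distinct, so C is diagonalizable.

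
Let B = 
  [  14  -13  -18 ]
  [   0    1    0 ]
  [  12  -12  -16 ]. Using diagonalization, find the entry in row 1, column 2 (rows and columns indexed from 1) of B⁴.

Characteristic polynomial: r^3 + r^2 - 10r + 8 = (r - 2)(r - 1)(r + 4), so the eigenvalues are -4, 1, 2.
r=2: eigenvector (3, 0, 2).
r=1: eigenvector (1, 1, 0).
r=-4: eigenvector (1, 0, 1).
P = [[3, 1, 1], [0, 1, 0], [2, 0, 1]], D = diag(2, 1, -4), P⁻¹ = [[1, -1, -1], [0, 1, 0], [-2, 2, 3]].
B⁴ = P·diag(16, 1, 256)·P⁻¹ = [[-464, 465, 720], [0, 1, 0], [-480, 480, 736]].
The requested entry is 465.

465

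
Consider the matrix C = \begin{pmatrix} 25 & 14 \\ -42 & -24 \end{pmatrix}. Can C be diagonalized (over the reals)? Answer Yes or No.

Yes

Characteristic polynomial: p(r) = r^2 - r - 12 = (r - 4)(r + 3).
All 2 eigenvalues are distinct, so C is diagonalizable.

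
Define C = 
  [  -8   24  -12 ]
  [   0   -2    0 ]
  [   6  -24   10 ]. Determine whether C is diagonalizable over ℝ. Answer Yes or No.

Yes

Characteristic polynomial: p(r) = r^3 - 12r - 16 = (r - 4)(r + 2)^2.
r = -2 has algebraic multiplicity 2; rank(C + 2I) = 1, so geometric multiplicity = 2.
Every eigenvalue has geometric = algebraic multiplicity, so C is diagonalizable.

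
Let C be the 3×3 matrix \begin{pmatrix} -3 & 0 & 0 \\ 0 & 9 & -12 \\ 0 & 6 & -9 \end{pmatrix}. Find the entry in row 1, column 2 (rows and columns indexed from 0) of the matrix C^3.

Characteristic polynomial: s^3 + 3s^2 - 9s - 27 = (s - 3)(s + 3)^2, so the eigenvalues are -3, -3, 3.
s=-3: eigenvector (0, -1, -1).
s=-3: eigenvector (1, 0, 0).
s=3: eigenvector (0, 2, 1).
P = [[0, 1, 0], [-1, 0, 2], [-1, 0, 1]], D = diag(-3, -3, 3), P⁻¹ = [[0, 1, -2], [1, 0, 0], [0, 1, -1]].
C³ = P·diag(-27, -27, 27)·P⁻¹ = [[-27, 0, 0], [0, 81, -108], [0, 54, -81]].
The requested entry is -108.

-108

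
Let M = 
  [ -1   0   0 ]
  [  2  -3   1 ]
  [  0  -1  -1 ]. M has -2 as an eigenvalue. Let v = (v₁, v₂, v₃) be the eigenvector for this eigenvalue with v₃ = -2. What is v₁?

0

M + 2I = [[1, 0, 0], [2, -1, 1], [0, -1, 1]].
Solving (M + 2I)v = 0 gives the eigenspace spanned by (0, -2, -2).
With v₃ = -2, v = (0, -2, -2), so v₁ = 0.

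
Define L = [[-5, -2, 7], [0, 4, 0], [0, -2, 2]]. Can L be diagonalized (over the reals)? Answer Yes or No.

Characteristic polynomial: p(t) = t^3 - t^2 - 22t + 40 = (t - 4)(t - 2)(t + 5).
All 3 eigenvalues are distinct, so L is diagonalizable.

Yes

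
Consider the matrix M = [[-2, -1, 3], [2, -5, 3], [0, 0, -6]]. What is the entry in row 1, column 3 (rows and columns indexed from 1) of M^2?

-27

Characteristic polynomial: λ^3 + 13λ^2 + 54λ + 72 = (λ + 3)(λ + 4)(λ + 6), so the eigenvalues are -6, -4, -3.
λ=-3: eigenvector (1, 1, 0).
λ=-6: eigenvector (-1, -1, 1).
λ=-4: eigenvector (1, 2, 0).
P = [[1, -1, 1], [1, -1, 2], [0, 1, 0]], D = diag(-3, -6, -4), P⁻¹ = [[2, -1, 1], [0, 0, 1], [-1, 1, 0]].
M² = P·diag(9, 36, 16)·P⁻¹ = [[2, 7, -27], [-14, 23, -27], [0, 0, 36]].
The requested entry is -27.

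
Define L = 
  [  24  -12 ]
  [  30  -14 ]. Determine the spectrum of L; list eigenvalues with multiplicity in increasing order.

Characteristic polynomial: p(μ) = μ^2 - 10μ + 24 = (μ - 6)(μ - 4).
Roots (with multiplicity): 4, 6.

4, 6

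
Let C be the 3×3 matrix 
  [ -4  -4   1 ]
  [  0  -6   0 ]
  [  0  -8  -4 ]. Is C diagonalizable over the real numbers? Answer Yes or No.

No

Characteristic polynomial: p(r) = r^3 + 14r^2 + 64r + 96 = (r + 4)^2(r + 6).
r = -4 has algebraic multiplicity 2; rank(C + 4I) = 2, so geometric multiplicity = 1.
Geometric multiplicity < algebraic multiplicity, so C is not diagonalizable.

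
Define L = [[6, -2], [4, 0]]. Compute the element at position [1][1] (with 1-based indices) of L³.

Characteristic polynomial: r^2 - 6r + 8 = (r - 4)(r - 2), so the eigenvalues are 2, 4.
r=4: eigenvector (1, 1).
r=2: eigenvector (1, 2).
P = [[1, 1], [1, 2]], D = diag(4, 2), P⁻¹ = [[2, -1], [-1, 1]].
L³ = P·diag(64, 8)·P⁻¹ = [[120, -56], [112, -48]].
The requested entry is 120.

120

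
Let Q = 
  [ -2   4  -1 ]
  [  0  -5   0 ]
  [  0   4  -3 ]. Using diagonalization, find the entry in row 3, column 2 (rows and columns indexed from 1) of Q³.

Characteristic polynomial: λ^3 + 10λ^2 + 31λ + 30 = (λ + 2)(λ + 3)(λ + 5), so the eigenvalues are -5, -3, -2.
λ=-2: eigenvector (1, 0, 0).
λ=-5: eigenvector (-2, 1, -2).
λ=-3: eigenvector (1, 0, 1).
P = [[1, -2, 1], [0, 1, 0], [0, -2, 1]], D = diag(-2, -5, -3), P⁻¹ = [[1, 0, -1], [0, 1, 0], [0, 2, 1]].
Q³ = P·diag(-8, -125, -27)·P⁻¹ = [[-8, 196, -19], [0, -125, 0], [0, 196, -27]].
The requested entry is 196.

196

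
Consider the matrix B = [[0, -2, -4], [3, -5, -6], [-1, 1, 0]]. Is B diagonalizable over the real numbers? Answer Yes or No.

Yes

Characteristic polynomial: p(t) = t^3 + 5t^2 + 8t + 4 = (t + 1)(t + 2)^2.
t = -2 has algebraic multiplicity 2; rank(B + 2I) = 1, so geometric multiplicity = 2.
Every eigenvalue has geometric = algebraic multiplicity, so B is diagonalizable.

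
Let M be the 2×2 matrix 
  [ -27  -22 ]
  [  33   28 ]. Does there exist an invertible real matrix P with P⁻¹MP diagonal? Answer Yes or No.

Characteristic polynomial: p(μ) = μ^2 - μ - 30 = (μ - 6)(μ + 5).
All 2 eigenvalues are distinct, so M is diagonalizable.

Yes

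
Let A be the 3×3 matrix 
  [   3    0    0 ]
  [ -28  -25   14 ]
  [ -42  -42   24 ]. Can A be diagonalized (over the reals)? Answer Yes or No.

Characteristic polynomial: p(λ) = λ^3 - 2λ^2 - 15λ + 36 = (λ - 3)^2(λ + 4).
λ = 3 has algebraic multiplicity 2; rank(A − 3I) = 1, so geometric multiplicity = 2.
Every eigenvalue has geometric = algebraic multiplicity, so A is diagonalizable.

Yes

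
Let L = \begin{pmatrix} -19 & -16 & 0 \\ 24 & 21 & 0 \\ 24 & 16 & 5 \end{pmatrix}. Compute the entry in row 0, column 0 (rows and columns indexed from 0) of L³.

-331

Characteristic polynomial: s^3 - 7s^2 - 5s + 75 = (s - 5)^2(s + 3), so the eigenvalues are -3, 5, 5.
s=5: eigenvector (-2, 3, 0).
s=-3: eigenvector (1, -1, -1).
s=5: eigenvector (-4, 6, 1).
P = [[-2, 1, -4], [3, -1, 6], [0, -1, 1]], D = diag(5, -3, 5), P⁻¹ = [[-5, -3, -2], [3, 2, 0], [3, 2, 1]].
L³ = P·diag(125, -27, 125)·P⁻¹ = [[-331, -304, 0], [456, 429, 0], [456, 304, 125]].
The requested entry is -331.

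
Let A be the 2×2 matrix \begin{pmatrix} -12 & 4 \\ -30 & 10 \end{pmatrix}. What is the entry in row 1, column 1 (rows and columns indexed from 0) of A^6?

Characteristic polynomial: μ^2 + 2μ = μ(μ + 2), so the eigenvalues are -2, 0.
μ=0: eigenvector (1, 3).
μ=-2: eigenvector (-2, -5).
P = [[1, -2], [3, -5]], D = diag(0, -2), P⁻¹ = [[-5, 2], [-3, 1]].
A⁶ = P·diag(0, 64)·P⁻¹ = [[384, -128], [960, -320]].
The requested entry is -320.

-320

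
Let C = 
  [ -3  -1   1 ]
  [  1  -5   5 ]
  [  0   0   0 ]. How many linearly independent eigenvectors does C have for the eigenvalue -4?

1

C + 4I = [[1, -1, 1], [1, -1, 5], [0, 0, 4]].
This matrix has rank 2, so its null space has dimension 3 − 2 = 1.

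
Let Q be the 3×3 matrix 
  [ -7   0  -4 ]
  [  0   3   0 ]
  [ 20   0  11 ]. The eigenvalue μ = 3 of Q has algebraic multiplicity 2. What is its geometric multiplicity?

Q − 3I = [[-10, 0, -4], [0, 0, 0], [20, 0, 8]].
This matrix has rank 1, so its null space has dimension 3 − 1 = 2.

2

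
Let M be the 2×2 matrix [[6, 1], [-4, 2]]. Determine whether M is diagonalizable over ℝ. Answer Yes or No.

No

Characteristic polynomial: p(μ) = μ^2 - 8μ + 16 = (μ - 4)^2.
μ = 4 has algebraic multiplicity 2; rank(M − 4I) = 1, so geometric multiplicity = 1.
Geometric multiplicity < algebraic multiplicity, so M is not diagonalizable.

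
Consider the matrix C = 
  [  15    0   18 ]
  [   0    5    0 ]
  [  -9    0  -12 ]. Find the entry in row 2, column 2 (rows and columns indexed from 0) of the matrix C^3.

-270

Characteristic polynomial: t^3 - 8t^2 - 3t + 90 = (t - 6)(t - 5)(t + 3), so the eigenvalues are -3, 5, 6.
t=6: eigenvector (2, 0, -1).
t=5: eigenvector (0, 1, 0).
t=-3: eigenvector (-1, 0, 1).
P = [[2, 0, -1], [0, 1, 0], [-1, 0, 1]], D = diag(6, 5, -3), P⁻¹ = [[1, 0, 1], [0, 1, 0], [1, 0, 2]].
C³ = P·diag(216, 125, -27)·P⁻¹ = [[459, 0, 486], [0, 125, 0], [-243, 0, -270]].
The requested entry is -270.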